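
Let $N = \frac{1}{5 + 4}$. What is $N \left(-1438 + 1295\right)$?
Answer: $- \frac{143}{9} \approx -15.889$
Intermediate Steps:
$N = \frac{1}{9} \approx 0.11111$
$N \left(-1438 + 1295\right) = \frac{-1438 + 1295}{9} = \frac{1}{9} \left(-143\right) = - \frac{143}{9}$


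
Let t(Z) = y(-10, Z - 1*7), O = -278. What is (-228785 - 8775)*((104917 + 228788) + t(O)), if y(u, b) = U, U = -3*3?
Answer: -79272821760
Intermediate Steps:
U = -9
y(u, b) = -9
t(Z) = -9
(-228785 - 8775)*((104917 + 228788) + t(O)) = (-228785 - 8775)*((104917 + 228788) - 9) = -237560*(333705 - 9) = -237560*333696 = -79272821760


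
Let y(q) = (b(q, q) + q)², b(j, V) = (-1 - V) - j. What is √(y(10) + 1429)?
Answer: 5*√62 ≈ 39.370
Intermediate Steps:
b(j, V) = -1 - V - j
y(q) = (-1 - q)² (y(q) = ((-1 - q - q) + q)² = ((-1 - 2*q) + q)² = (-1 - q)²)
√(y(10) + 1429) = √((1 + 10)² + 1429) = √(11² + 1429) = √(121 + 1429) = √1550 = 5*√62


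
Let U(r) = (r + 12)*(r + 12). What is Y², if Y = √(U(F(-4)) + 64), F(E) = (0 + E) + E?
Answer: 80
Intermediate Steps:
F(E) = 2*E (F(E) = E + E = 2*E)
U(r) = (12 + r)² (U(r) = (12 + r)*(12 + r) = (12 + r)²)
Y = 4*√5 (Y = √((12 + 2*(-4))² + 64) = √((12 - 8)² + 64) = √(4² + 64) = √(16 + 64) = √80 = 4*√5 ≈ 8.9443)
Y² = (4*√5)² = 80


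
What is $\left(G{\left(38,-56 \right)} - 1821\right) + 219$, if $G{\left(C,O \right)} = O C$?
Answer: $-3730$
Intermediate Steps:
$G{\left(C,O \right)} = C O$
$\left(G{\left(38,-56 \right)} - 1821\right) + 219 = \left(38 \left(-56\right) - 1821\right) + 219 = \left(-2128 - 1821\right) + 219 = -3949 + 219 = -3730$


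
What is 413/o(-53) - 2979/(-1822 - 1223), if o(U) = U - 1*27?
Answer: -67951/16240 ≈ -4.1842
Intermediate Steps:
o(U) = -27 + U (o(U) = U - 27 = -27 + U)
413/o(-53) - 2979/(-1822 - 1223) = 413/(-27 - 53) - 2979/(-1822 - 1223) = 413/(-80) - 2979/(-3045) = 413*(-1/80) - 2979*(-1/3045) = -413/80 + 993/1015 = -67951/16240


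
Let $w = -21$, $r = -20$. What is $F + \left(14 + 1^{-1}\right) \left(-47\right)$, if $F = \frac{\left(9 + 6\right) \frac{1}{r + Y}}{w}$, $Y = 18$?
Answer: $- \frac{9865}{14} \approx -704.64$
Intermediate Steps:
$F = \frac{5}{14}$ ($F = \frac{\left(9 + 6\right) \frac{1}{-20 + 18}}{-21} = \frac{15}{-2} \left(- \frac{1}{21}\right) = 15 \left(- \frac{1}{2}\right) \left(- \frac{1}{21}\right) = \left(- \frac{15}{2}\right) \left(- \frac{1}{21}\right) = \frac{5}{14} \approx 0.35714$)
$F + \left(14 + 1^{-1}\right) \left(-47\right) = \frac{5}{14} + \left(14 + 1^{-1}\right) \left(-47\right) = \frac{5}{14} + \left(14 + 1\right) \left(-47\right) = \frac{5}{14} + 15 \left(-47\right) = \frac{5}{14} - 705 = - \frac{9865}{14}$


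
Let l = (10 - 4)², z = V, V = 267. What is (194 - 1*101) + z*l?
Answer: 9705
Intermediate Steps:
z = 267
l = 36 (l = 6² = 36)
(194 - 1*101) + z*l = (194 - 1*101) + 267*36 = (194 - 101) + 9612 = 93 + 9612 = 9705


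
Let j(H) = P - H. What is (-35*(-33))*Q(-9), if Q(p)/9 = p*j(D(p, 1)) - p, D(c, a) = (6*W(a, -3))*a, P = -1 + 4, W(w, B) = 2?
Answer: 935550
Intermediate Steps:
P = 3
D(c, a) = 12*a (D(c, a) = (6*2)*a = 12*a)
j(H) = 3 - H
Q(p) = -90*p (Q(p) = 9*(p*(3 - 12) - p) = 9*(p*(-9) - p) = 9*(-9*p - p) = 9*(-10*p) = -90*p)
(-35*(-33))*Q(-9) = (-35*(-33))*(-90*(-9)) = 1155*810 = 935550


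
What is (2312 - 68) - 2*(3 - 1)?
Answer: 2240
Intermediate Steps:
(2312 - 68) - 2*(3 - 1) = 2244 - 2*2 = 2244 - 1*4 = 2244 - 4 = 2240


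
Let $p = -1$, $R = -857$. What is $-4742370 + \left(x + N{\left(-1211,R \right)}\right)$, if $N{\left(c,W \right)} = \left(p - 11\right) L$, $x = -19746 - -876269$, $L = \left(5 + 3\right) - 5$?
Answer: $-3885883$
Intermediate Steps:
$L = 3$ ($L = 8 - 5 = 3$)
$x = 856523$ ($x = -19746 + 876269 = 856523$)
$N{\left(c,W \right)} = -36$ ($N{\left(c,W \right)} = \left(-1 - 11\right) 3 = \left(-12\right) 3 = -36$)
$-4742370 + \left(x + N{\left(-1211,R \right)}\right) = -4742370 + \left(856523 - 36\right) = -4742370 + 856487 = -3885883$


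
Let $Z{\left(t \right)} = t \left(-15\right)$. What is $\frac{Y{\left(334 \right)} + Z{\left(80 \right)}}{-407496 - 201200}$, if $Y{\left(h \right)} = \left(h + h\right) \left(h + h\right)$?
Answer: $- \frac{55628}{76087} \approx -0.73111$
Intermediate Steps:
$Z{\left(t \right)} = - 15 t$
$Y{\left(h \right)} = 4 h^{2}$ ($Y{\left(h \right)} = 2 h 2 h = 4 h^{2}$)
$\frac{Y{\left(334 \right)} + Z{\left(80 \right)}}{-407496 - 201200} = \frac{4 \cdot 334^{2} - 1200}{-407496 - 201200} = \frac{4 \cdot 111556 - 1200}{-608696} = \left(446224 - 1200\right) \left(- \frac{1}{608696}\right) = 445024 \left(- \frac{1}{608696}\right) = - \frac{55628}{76087}$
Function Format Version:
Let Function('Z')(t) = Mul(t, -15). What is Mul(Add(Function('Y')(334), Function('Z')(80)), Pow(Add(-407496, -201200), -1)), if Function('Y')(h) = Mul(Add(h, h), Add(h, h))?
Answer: Rational(-55628, 76087) ≈ -0.73111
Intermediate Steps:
Function('Z')(t) = Mul(-15, t)
Function('Y')(h) = Mul(4, Pow(h, 2)) (Function('Y')(h) = Mul(Mul(2, h), Mul(2, h)) = Mul(4, Pow(h, 2)))
Mul(Add(Function('Y')(334), Function('Z')(80)), Pow(Add(-407496, -201200), -1)) = Mul(Add(Mul(4, Pow(334, 2)), Mul(-15, 80)), Pow(Add(-407496, -201200), -1)) = Mul(Add(Mul(4, 111556), -1200), Pow(-608696, -1)) = Mul(Add(446224, -1200), Rational(-1, 608696)) = Mul(445024, Rational(-1, 608696)) = Rational(-55628, 76087)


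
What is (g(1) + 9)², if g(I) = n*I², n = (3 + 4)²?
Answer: 3364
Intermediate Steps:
n = 49 (n = 7² = 49)
g(I) = 49*I²
(g(1) + 9)² = (49*1² + 9)² = (49*1 + 9)² = (49 + 9)² = 58² = 3364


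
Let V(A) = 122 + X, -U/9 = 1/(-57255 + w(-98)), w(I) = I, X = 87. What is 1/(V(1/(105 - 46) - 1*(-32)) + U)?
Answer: 57353/11986786 ≈ 0.0047847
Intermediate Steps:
U = 9/57353 (U = -9/(-57255 - 98) = -9/(-57353) = -9*(-1/57353) = 9/57353 ≈ 0.00015692)
V(A) = 209 (V(A) = 122 + 87 = 209)
1/(V(1/(105 - 46) - 1*(-32)) + U) = 1/(209 + 9/57353) = 1/(11986786/57353) = 57353/11986786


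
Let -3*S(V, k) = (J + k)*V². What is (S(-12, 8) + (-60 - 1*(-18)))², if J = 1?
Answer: 224676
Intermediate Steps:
S(V, k) = -V²*(1 + k)/3 (S(V, k) = -(1 + k)*V²/3 = -V²*(1 + k)/3)
(S(-12, 8) + (-60 - 1*(-18)))² = ((⅓)*(-12)²*(-1 - 1*8) + (-60 - 1*(-18)))² = ((⅓)*144*(-1 - 8) + (-60 + 18))² = ((⅓)*144*(-9) - 42)² = (-432 - 42)² = (-474)² = 224676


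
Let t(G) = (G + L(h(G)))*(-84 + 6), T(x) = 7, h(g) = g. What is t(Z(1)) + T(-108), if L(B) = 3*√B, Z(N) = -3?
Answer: 241 - 234*I*√3 ≈ 241.0 - 405.3*I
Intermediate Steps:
t(G) = -234*√G - 78*G (t(G) = (G + 3*√G)*(-84 + 6) = (G + 3*√G)*(-78) = -234*√G - 78*G)
t(Z(1)) + T(-108) = (-234*I*√3 - 78*(-3)) + 7 = (-234*I*√3 + 234) + 7 = (234 - 234*I*√3) + 7 = 241 - 234*I*√3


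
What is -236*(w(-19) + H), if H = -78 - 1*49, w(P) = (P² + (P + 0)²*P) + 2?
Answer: 1563028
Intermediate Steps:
w(P) = 2 + P² + P³ (w(P) = (P² + P²*P) + 2 = (P² + P³) + 2 = 2 + P² + P³)
H = -127 (H = -78 - 49 = -127)
-236*(w(-19) + H) = -236*((2 + (-19)² + (-19)³) - 127) = -236*((2 + 361 - 6859) - 127) = -236*(-6496 - 127) = -236*(-6623) = 1563028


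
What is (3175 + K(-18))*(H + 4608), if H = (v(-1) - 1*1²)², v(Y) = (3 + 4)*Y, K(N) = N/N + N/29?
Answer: 430225792/29 ≈ 1.4835e+7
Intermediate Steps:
K(N) = 1 + N/29 (K(N) = 1 + N*(1/29) = 1 + N/29)
v(Y) = 7*Y
H = 64 (H = (7*(-1) - 1*1²)² = (-7 - 1*1)² = (-7 - 1)² = (-8)² = 64)
(3175 + K(-18))*(H + 4608) = (3175 + (1 + (1/29)*(-18)))*(64 + 4608) = (3175 + (1 - 18/29))*4672 = (3175 + 11/29)*4672 = (92086/29)*4672 = 430225792/29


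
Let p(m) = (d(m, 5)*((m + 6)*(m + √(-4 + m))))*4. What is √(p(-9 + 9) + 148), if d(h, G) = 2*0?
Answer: 2*√37 ≈ 12.166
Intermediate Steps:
d(h, G) = 0
p(m) = 0 (p(m) = (0*((m + 6)*(m + √(-4 + m))))*4 = (0*((6 + m)*(m + √(-4 + m))))*4 = 0*4 = 0)
√(p(-9 + 9) + 148) = √(0 + 148) = √148 = 2*√37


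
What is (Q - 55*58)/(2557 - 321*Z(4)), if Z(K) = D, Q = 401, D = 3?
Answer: -2789/1594 ≈ -1.7497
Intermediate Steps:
Z(K) = 3
(Q - 55*58)/(2557 - 321*Z(4)) = (401 - 55*58)/(2557 - 321*3) = (401 - 3190)/(2557 - 963) = -2789/1594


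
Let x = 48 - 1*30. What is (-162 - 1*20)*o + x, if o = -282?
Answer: 51342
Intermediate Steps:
x = 18 (x = 48 - 30 = 18)
(-162 - 1*20)*o + x = (-162 - 1*20)*(-282) + 18 = (-162 - 20)*(-282) + 18 = -182*(-282) + 18 = 51324 + 18 = 51342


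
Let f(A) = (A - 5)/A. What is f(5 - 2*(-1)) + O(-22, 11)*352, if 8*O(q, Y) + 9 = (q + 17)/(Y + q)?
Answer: -2630/7 ≈ -375.71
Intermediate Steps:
f(A) = (-5 + A)/A
O(q, Y) = -9/8 + (17 + q)/(8*(Y + q)) (O(q, Y) = -9/8 + ((q + 17)/(Y + q))/8 = -9/8 + ((17 + q)/(Y + q))/8 = -9/8 + (17 + q)/(8*(Y + q)))
f(5 - 2*(-1)) + O(-22, 11)*352 = (-5 + (5 - 2*(-1)))/(5 - 2*(-1)) + ((17/8 - 1*(-22) - 9/8*11)/(11 - 22))*352 = (-5 + (5 + 2))/(5 + 2) + ((17/8 + 22 - 99/8)/(-11))*352 = (-5 + 7)/7 - 1/11*47/4*352 = (⅐)*2 - 47/44*352 = 2/7 - 376 = -2630/7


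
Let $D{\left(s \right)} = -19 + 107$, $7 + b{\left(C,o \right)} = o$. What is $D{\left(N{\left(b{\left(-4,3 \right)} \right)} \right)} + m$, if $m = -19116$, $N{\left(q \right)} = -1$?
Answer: $-19028$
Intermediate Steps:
$b{\left(C,o \right)} = -7 + o$
$D{\left(s \right)} = 88$
$D{\left(N{\left(b{\left(-4,3 \right)} \right)} \right)} + m = 88 - 19116 = -19028$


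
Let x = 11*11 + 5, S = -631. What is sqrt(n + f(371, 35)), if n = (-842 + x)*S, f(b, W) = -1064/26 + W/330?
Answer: sqrt(332565902526)/858 ≈ 672.13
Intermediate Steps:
f(b, W) = -532/13 + W/330 (f(b, W) = -1064*1/26 + W*(1/330) = -532/13 + W/330)
x = 126 (x = 121 + 5 = 126)
n = 451796 (n = (-842 + 126)*(-631) = -716*(-631) = 451796)
sqrt(n + f(371, 35)) = sqrt(451796 + (-532/13 + (1/330)*35)) = sqrt(451796 + (-532/13 + 7/66)) = sqrt(451796 - 35021/858) = sqrt(387605947/858) = sqrt(332565902526)/858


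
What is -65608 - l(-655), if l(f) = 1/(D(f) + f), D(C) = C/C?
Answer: -42907631/654 ≈ -65608.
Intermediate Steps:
D(C) = 1
l(f) = 1/(1 + f)
-65608 - l(-655) = -65608 - 1/(1 - 655) = -65608 - 1/(-654) = -65608 - 1*(-1/654) = -65608 + 1/654 = -42907631/654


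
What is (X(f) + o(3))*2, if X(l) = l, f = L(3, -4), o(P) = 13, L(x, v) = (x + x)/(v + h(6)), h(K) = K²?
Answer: 211/8 ≈ 26.375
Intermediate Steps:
L(x, v) = 2*x/(36 + v) (L(x, v) = (x + x)/(v + 6²) = (2*x)/(v + 36) = (2*x)/(36 + v) = 2*x/(36 + v))
f = 3/16 (f = 2*3/(36 - 4) = 2*3/32 = 2*3*(1/32) = 3/16 ≈ 0.18750)
(X(f) + o(3))*2 = (3/16 + 13)*2 = (211/16)*2 = 211/8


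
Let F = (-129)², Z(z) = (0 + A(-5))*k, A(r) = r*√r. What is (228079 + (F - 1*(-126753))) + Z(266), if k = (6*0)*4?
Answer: 371473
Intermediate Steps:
A(r) = r^(3/2)
k = 0 (k = 0*4 = 0)
Z(z) = 0 (Z(z) = (0 + (-5)^(3/2))*0 = (0 - 5*I*√5)*0 = -5*I*√5*0 = 0)
F = 16641
(228079 + (F - 1*(-126753))) + Z(266) = (228079 + (16641 - 1*(-126753))) + 0 = (228079 + (16641 + 126753)) + 0 = (228079 + 143394) + 0 = 371473 + 0 = 371473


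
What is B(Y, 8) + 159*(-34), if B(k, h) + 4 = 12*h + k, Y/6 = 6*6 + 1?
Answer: -5092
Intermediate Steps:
Y = 222 (Y = 6*(6*6 + 1) = 6*(36 + 1) = 6*37 = 222)
B(k, h) = -4 + k + 12*h (B(k, h) = -4 + (12*h + k) = -4 + (k + 12*h) = -4 + k + 12*h)
B(Y, 8) + 159*(-34) = (-4 + 222 + 12*8) + 159*(-34) = (-4 + 222 + 96) - 5406 = 314 - 5406 = -5092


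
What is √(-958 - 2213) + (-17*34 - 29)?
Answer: -607 + I*√3171 ≈ -607.0 + 56.312*I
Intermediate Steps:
√(-958 - 2213) + (-17*34 - 29) = √(-3171) + (-578 - 29) = I*√3171 - 607 = -607 + I*√3171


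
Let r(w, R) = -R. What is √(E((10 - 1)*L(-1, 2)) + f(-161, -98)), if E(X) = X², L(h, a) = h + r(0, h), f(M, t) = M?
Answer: I*√161 ≈ 12.689*I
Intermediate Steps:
L(h, a) = 0 (L(h, a) = h - h = 0)
√(E((10 - 1)*L(-1, 2)) + f(-161, -98)) = √(((10 - 1)*0)² - 161) = √((9*0)² - 161) = √(0² - 161) = √(0 - 161) = √(-161) = I*√161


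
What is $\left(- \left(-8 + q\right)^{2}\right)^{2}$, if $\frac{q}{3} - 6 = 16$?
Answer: $11316496$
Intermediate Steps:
$q = 66$ ($q = 18 + 3 \cdot 16 = 18 + 48 = 66$)
$\left(- \left(-8 + q\right)^{2}\right)^{2} = \left(- \left(-8 + 66\right)^{2}\right)^{2} = \left(- 58^{2}\right)^{2} = \left(\left(-1\right) 3364\right)^{2} = \left(-3364\right)^{2} = 11316496$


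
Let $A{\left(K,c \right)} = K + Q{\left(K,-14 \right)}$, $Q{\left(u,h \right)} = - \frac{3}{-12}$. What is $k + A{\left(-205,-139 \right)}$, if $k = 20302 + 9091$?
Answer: $\frac{116753}{4} \approx 29188.0$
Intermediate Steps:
$Q{\left(u,h \right)} = \frac{1}{4}$ ($Q{\left(u,h \right)} = \left(-3\right) \left(- \frac{1}{12}\right) = \frac{1}{4}$)
$A{\left(K,c \right)} = \frac{1}{4} + K$ ($A{\left(K,c \right)} = K + \frac{1}{4} = \frac{1}{4} + K$)
$k = 29393$
$k + A{\left(-205,-139 \right)} = 29393 + \left(\frac{1}{4} - 205\right) = 29393 - \frac{819}{4} = \frac{116753}{4}$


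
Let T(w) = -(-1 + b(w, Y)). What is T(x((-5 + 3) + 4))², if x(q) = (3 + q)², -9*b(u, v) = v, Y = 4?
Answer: 169/81 ≈ 2.0864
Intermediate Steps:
b(u, v) = -v/9
T(w) = 13/9 (T(w) = -(-1 - ⅑*4) = -(-1 - 4/9) = -1*(-13/9) = 13/9)
T(x((-5 + 3) + 4))² = (13/9)² = 169/81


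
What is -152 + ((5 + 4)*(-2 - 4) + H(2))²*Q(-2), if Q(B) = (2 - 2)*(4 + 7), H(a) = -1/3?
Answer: -152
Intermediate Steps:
H(a) = -⅓ (H(a) = -1*⅓ = -⅓)
Q(B) = 0 (Q(B) = 0*11 = 0)
-152 + ((5 + 4)*(-2 - 4) + H(2))²*Q(-2) = -152 + ((5 + 4)*(-2 - 4) - ⅓)²*0 = -152 + (9*(-6) - ⅓)²*0 = -152 + (-54 - ⅓)²*0 = -152 + (-163/3)²*0 = -152 + (26569/9)*0 = -152 + 0 = -152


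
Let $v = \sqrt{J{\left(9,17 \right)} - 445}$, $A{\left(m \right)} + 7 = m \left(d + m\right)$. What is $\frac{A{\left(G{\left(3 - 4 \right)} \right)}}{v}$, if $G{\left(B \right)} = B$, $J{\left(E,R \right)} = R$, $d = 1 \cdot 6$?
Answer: $\frac{6 i \sqrt{107}}{107} \approx 0.58004 i$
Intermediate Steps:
$d = 6$
$A{\left(m \right)} = -7 + m \left(6 + m\right)$
$v = 2 i \sqrt{107}$ ($v = \sqrt{17 - 445} = \sqrt{-428} = 2 i \sqrt{107} \approx 20.688 i$)
$\frac{A{\left(G{\left(3 - 4 \right)} \right)}}{v} = \frac{-7 + \left(3 - 4\right)^{2} + 6 \left(3 - 4\right)}{2 i \sqrt{107}} = \left(-7 + \left(3 - 4\right)^{2} + 6 \left(3 - 4\right)\right) \left(- \frac{i \sqrt{107}}{214}\right) = \left(-7 + \left(-1\right)^{2} + 6 \left(-1\right)\right) \left(- \frac{i \sqrt{107}}{214}\right) = \left(-7 + 1 - 6\right) \left(- \frac{i \sqrt{107}}{214}\right) = - 12 \left(- \frac{i \sqrt{107}}{214}\right) = \frac{6 i \sqrt{107}}{107}$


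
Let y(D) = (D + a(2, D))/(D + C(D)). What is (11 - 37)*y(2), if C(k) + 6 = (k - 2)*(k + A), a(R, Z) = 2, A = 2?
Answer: 26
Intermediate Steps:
C(k) = -6 + (-2 + k)*(2 + k) (C(k) = -6 + (k - 2)*(k + 2) = -6 + (-2 + k)*(2 + k))
y(D) = (2 + D)/(-10 + D + D²) (y(D) = (D + 2)/(D + (-10 + D²)) = (2 + D)/(-10 + D + D²))
(11 - 37)*y(2) = (11 - 37)*((2 + 2)/(-10 + 2 + 2²)) = -26*4/(-10 + 2 + 4) = -26*4/(-4) = -(-13)*4/2 = -26*(-1) = 26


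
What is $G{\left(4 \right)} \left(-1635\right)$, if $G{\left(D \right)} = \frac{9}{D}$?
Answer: $- \frac{14715}{4} \approx -3678.8$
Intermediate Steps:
$G{\left(4 \right)} \left(-1635\right) = \frac{9}{4} \left(-1635\right) = - \frac{14715}{4}$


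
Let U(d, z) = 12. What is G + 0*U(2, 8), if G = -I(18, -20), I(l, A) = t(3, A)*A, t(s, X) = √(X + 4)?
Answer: 80*I ≈ 80.0*I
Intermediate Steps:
t(s, X) = √(4 + X)
I(l, A) = A*√(4 + A) (I(l, A) = √(4 + A)*A = A*√(4 + A))
G = 80*I (G = -(-20)*√(4 - 20) = -(-20)*√(-16) = -(-20)*4*I = -(-80)*I = 80*I ≈ 80.0*I)
G + 0*U(2, 8) = 80*I + 0*12 = 80*I + 0 = 80*I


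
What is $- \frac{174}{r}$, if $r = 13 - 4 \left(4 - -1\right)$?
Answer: $\frac{174}{7} \approx 24.857$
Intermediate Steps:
$r = -7$ ($r = 13 - 4 \left(4 + 1\right) = 13 - 20 = -7$)
$- \frac{174}{r} = - \frac{174}{-7} = \left(-174\right) \left(- \frac{1}{7}\right) = \frac{174}{7}$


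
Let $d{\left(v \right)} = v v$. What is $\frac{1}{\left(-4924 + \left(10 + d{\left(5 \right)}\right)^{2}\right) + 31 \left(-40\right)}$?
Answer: $- \frac{1}{4939} \approx -0.00020247$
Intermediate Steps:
$d{\left(v \right)} = v^{2}$
$\frac{1}{\left(-4924 + \left(10 + d{\left(5 \right)}\right)^{2}\right) + 31 \left(-40\right)} = \frac{1}{\left(-4924 + \left(10 + 5^{2}\right)^{2}\right) + 31 \left(-40\right)} = \frac{1}{\left(-4924 + \left(10 + 25\right)^{2}\right) - 1240} = \frac{1}{\left(-4924 + 35^{2}\right) - 1240} = \frac{1}{\left(-4924 + 1225\right) - 1240} = \frac{1}{-3699 - 1240} = \frac{1}{-4939} = - \frac{1}{4939}$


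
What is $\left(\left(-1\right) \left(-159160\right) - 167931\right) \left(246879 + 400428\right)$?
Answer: $-5677529697$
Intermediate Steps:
$\left(\left(-1\right) \left(-159160\right) - 167931\right) \left(246879 + 400428\right) = \left(159160 - 167931\right) 647307 = \left(-8771\right) 647307 = -5677529697$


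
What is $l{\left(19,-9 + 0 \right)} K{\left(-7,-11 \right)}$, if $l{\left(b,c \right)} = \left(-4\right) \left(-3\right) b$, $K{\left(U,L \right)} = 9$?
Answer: $2052$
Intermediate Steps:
$l{\left(b,c \right)} = 12 b$
$l{\left(19,-9 + 0 \right)} K{\left(-7,-11 \right)} = 12 \cdot 19 \cdot 9 = 228 \cdot 9 = 2052$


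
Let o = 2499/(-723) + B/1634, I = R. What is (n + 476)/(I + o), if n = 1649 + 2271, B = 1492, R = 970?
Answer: 865559212/190489315 ≈ 4.5439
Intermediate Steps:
I = 970
n = 3920
o = -500775/196897 (o = 2499/(-723) + 1492/1634 = 2499*(-1/723) + 1492*(1/1634) = -833/241 + 746/817 = -500775/196897 ≈ -2.5433)
(n + 476)/(I + o) = (3920 + 476)/(970 - 500775/196897) = 4396/(190489315/196897) = 4396*(196897/190489315) = 865559212/190489315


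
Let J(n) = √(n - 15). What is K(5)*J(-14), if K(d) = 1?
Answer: I*√29 ≈ 5.3852*I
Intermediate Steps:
J(n) = √(-15 + n)
K(5)*J(-14) = 1*√(-15 - 14) = 1*√(-29) = 1*(I*√29) = I*√29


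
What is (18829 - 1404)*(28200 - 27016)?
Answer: 20631200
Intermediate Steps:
(18829 - 1404)*(28200 - 27016) = 17425*1184 = 20631200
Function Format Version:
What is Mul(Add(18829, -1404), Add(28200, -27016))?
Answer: 20631200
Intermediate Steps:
Mul(Add(18829, -1404), Add(28200, -27016)) = Mul(17425, 1184) = 20631200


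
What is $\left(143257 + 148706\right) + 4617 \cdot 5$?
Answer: $315048$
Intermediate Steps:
$\left(143257 + 148706\right) + 4617 \cdot 5 = 291963 + 23085 = 315048$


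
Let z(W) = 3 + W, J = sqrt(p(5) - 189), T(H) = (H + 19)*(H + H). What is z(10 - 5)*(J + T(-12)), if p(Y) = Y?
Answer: -1344 + 16*I*sqrt(46) ≈ -1344.0 + 108.52*I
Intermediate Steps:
T(H) = 2*H*(19 + H) (T(H) = (19 + H)*(2*H) = 2*H*(19 + H))
J = 2*I*sqrt(46) (J = sqrt(5 - 189) = sqrt(-184) = 2*I*sqrt(46) ≈ 13.565*I)
z(10 - 5)*(J + T(-12)) = (3 + (10 - 5))*(2*I*sqrt(46) + 2*(-12)*(19 - 12)) = (3 + 5)*(2*I*sqrt(46) + 2*(-12)*7) = 8*(2*I*sqrt(46) - 168) = 8*(-168 + 2*I*sqrt(46)) = -1344 + 16*I*sqrt(46)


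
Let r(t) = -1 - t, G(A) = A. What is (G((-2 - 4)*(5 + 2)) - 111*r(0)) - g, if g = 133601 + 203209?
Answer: -336741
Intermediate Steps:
g = 336810
(G((-2 - 4)*(5 + 2)) - 111*r(0)) - g = ((-2 - 4)*(5 + 2) - 111*(-1 - 1*0)) - 1*336810 = (-6*7 - 111*(-1 + 0)) - 336810 = (-42 - 111*(-1)) - 336810 = (-42 + 111) - 336810 = 69 - 336810 = -336741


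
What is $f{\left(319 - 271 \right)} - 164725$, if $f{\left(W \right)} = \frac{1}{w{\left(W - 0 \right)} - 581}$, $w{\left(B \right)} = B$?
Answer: $- \frac{87798426}{533} \approx -1.6473 \cdot 10^{5}$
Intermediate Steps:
$f{\left(W \right)} = \frac{1}{-581 + W}$ ($f{\left(W \right)} = \frac{1}{\left(W - 0\right) - 581} = \frac{1}{\left(W + 0\right) - 581} = \frac{1}{W - 581} = \frac{1}{-581 + W}$)
$f{\left(319 - 271 \right)} - 164725 = \frac{1}{-581 + \left(319 - 271\right)} - 164725 = \frac{1}{-581 + 48} - 164725 = \frac{1}{-533} - 164725 = - \frac{1}{533} - 164725 = - \frac{87798426}{533}$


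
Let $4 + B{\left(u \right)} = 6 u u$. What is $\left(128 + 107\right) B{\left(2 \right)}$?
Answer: $4700$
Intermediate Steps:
$B{\left(u \right)} = -4 + 6 u^{2}$ ($B{\left(u \right)} = -4 + 6 u u = -4 + 6 u^{2}$)
$\left(128 + 107\right) B{\left(2 \right)} = \left(128 + 107\right) \left(-4 + 6 \cdot 2^{2}\right) = 235 \left(-4 + 6 \cdot 4\right) = 235 \left(-4 + 24\right) = 235 \cdot 20 = 4700$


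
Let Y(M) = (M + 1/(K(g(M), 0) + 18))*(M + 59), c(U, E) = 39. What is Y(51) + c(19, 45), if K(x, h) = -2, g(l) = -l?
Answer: 45247/8 ≈ 5655.9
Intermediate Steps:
Y(M) = (59 + M)*(1/16 + M) (Y(M) = (M + 1/(-2 + 18))*(M + 59) = (M + 1/16)*(59 + M) = (1/16 + M)*(59 + M) = (59 + M)*(1/16 + M))
Y(51) + c(19, 45) = (59/16 + 51² + (945/16)*51) + 39 = (59/16 + 2601 + 48195/16) + 39 = 44935/8 + 39 = 45247/8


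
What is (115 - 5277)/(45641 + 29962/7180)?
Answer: -18531580/163866171 ≈ -0.11309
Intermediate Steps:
(115 - 5277)/(45641 + 29962/7180) = -5162/(45641 + 29962*(1/7180)) = -5162/(45641 + 14981/3590) = -5162/163866171/3590 = -5162*3590/163866171 = -18531580/163866171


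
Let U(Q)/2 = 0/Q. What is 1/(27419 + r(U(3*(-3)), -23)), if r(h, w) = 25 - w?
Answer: 1/27467 ≈ 3.6407e-5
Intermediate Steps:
U(Q) = 0 (U(Q) = 2*(0/Q) = 2*0 = 0)
1/(27419 + r(U(3*(-3)), -23)) = 1/(27419 + (25 - 1*(-23))) = 1/(27419 + (25 + 23)) = 1/(27419 + 48) = 1/27467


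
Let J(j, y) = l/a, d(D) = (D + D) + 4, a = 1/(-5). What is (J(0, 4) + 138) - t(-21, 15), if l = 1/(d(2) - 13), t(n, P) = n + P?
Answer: 145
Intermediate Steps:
a = -1/5 ≈ -0.20000
t(n, P) = P + n
d(D) = 4 + 2*D (d(D) = 2*D + 4 = 4 + 2*D)
l = -1/5 (l = 1/((4 + 2*2) - 13) = 1/((4 + 4) - 13) = 1/(8 - 13) = 1/(-5) = -1/5 ≈ -0.20000)
J(j, y) = 1 (J(j, y) = -1/(5*(-1/5)) = -1/5*(-5) = 1)
(J(0, 4) + 138) - t(-21, 15) = (1 + 138) - (15 - 21) = 139 - 1*(-6) = 139 + 6 = 145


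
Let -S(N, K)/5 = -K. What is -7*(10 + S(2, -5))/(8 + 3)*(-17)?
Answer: -1785/11 ≈ -162.27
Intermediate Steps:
S(N, K) = 5*K (S(N, K) = -(-5)*K = 5*K)
-7*(10 + S(2, -5))/(8 + 3)*(-17) = -7*(10 + 5*(-5))/(8 + 3)*(-17) = -7*(10 - 25)/11*(-17) = -(-105)/11*(-17) = -7*(-15/11)*(-17) = (105/11)*(-17) = -1785/11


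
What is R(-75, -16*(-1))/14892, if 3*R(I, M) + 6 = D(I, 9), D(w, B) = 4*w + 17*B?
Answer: -1/292 ≈ -0.0034247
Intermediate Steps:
R(I, M) = 49 + 4*I/3 (R(I, M) = -2 + (4*I + 17*9)/3 = -2 + (4*I + 153)/3 = -2 + (153 + 4*I)/3 = -2 + (51 + 4*I/3) = 49 + 4*I/3)
R(-75, -16*(-1))/14892 = (49 + (4/3)*(-75))/14892 = (49 - 100)*(1/14892) = -51*1/14892 = -1/292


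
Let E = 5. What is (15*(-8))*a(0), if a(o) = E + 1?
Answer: -720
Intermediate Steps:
a(o) = 6 (a(o) = 5 + 1 = 6)
(15*(-8))*a(0) = (15*(-8))*6 = -120*6 = -720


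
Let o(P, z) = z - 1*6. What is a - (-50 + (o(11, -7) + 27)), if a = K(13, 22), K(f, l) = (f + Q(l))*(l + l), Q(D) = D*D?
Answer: 21904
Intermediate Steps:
o(P, z) = -6 + z (o(P, z) = z - 6 = -6 + z)
Q(D) = D²
K(f, l) = 2*l*(f + l²) (K(f, l) = (f + l²)*(l + l) = (f + l²)*(2*l) = 2*l*(f + l²))
a = 21868 (a = 2*22*(13 + 22²) = 2*22*(13 + 484) = 2*22*497 = 21868)
a - (-50 + (o(11, -7) + 27)) = 21868 - (-50 + ((-6 - 7) + 27)) = 21868 - (-50 + (-13 + 27)) = 21868 - (-50 + 14) = 21868 - 1*(-36) = 21868 + 36 = 21904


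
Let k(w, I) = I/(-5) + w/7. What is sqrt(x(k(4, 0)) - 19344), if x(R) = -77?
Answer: I*sqrt(19421) ≈ 139.36*I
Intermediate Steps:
k(w, I) = -I/5 + w/7 (k(w, I) = I*(-1/5) + w*(1/7) = -I/5 + w/7)
sqrt(x(k(4, 0)) - 19344) = sqrt(-77 - 19344) = sqrt(-19421) = I*sqrt(19421)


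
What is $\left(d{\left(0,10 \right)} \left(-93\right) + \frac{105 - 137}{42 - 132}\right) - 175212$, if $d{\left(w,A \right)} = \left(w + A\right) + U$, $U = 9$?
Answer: $- \frac{7964039}{45} \approx -1.7698 \cdot 10^{5}$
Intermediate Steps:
$d{\left(w,A \right)} = 9 + A + w$ ($d{\left(w,A \right)} = \left(w + A\right) + 9 = \left(A + w\right) + 9 = 9 + A + w$)
$\left(d{\left(0,10 \right)} \left(-93\right) + \frac{105 - 137}{42 - 132}\right) - 175212 = \left(\left(9 + 10 + 0\right) \left(-93\right) + \frac{105 - 137}{42 - 132}\right) - 175212 = \left(19 \left(-93\right) - \frac{32}{-90}\right) - 175212 = \left(-1767 - - \frac{16}{45}\right) - 175212 = \left(-1767 + \frac{16}{45}\right) - 175212 = - \frac{79499}{45} - 175212 = - \frac{7964039}{45}$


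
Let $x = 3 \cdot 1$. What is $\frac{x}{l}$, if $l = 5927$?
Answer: $\frac{3}{5927} \approx 0.00050616$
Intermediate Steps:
$x = 3$
$\frac{x}{l} = \frac{3}{5927}$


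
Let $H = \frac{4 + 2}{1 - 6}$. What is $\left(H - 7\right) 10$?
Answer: $-82$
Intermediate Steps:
$H = - \frac{6}{5}$ ($H = \frac{6}{-5} = 6 \left(- \frac{1}{5}\right) = - \frac{6}{5} \approx -1.2$)
$\left(H - 7\right) 10 = \left(- \frac{6}{5} - 7\right) 10 = \left(- \frac{41}{5}\right) 10 = -82$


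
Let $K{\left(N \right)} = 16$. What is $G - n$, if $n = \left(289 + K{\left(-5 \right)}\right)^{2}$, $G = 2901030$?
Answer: $2808005$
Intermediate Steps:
$n = 93025$ ($n = \left(289 + 16\right)^{2} = 305^{2} = 93025$)
$G - n = 2901030 - 93025 = 2808005$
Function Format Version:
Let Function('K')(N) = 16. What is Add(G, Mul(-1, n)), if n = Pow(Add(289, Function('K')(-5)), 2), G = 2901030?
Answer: 2808005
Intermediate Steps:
n = 93025 (n = Pow(Add(289, 16), 2) = Pow(305, 2) = 93025)
Add(G, Mul(-1, n)) = Add(2901030, Mul(-1, 93025)) = Add(2901030, -93025) = 2808005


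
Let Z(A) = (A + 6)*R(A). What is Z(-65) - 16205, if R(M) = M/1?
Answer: -12370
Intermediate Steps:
R(M) = M (R(M) = M*1 = M)
Z(A) = A*(6 + A) (Z(A) = (A + 6)*A = (6 + A)*A = A*(6 + A))
Z(-65) - 16205 = -65*(6 - 65) - 16205 = -65*(-59) - 16205 = 3835 - 16205 = -12370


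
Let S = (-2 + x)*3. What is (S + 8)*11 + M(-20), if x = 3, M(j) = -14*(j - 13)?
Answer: 583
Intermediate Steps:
M(j) = 182 - 14*j (M(j) = -14*(-13 + j) = 182 - 14*j)
S = 3 (S = (-2 + 3)*3 = 1*3 = 3)
(S + 8)*11 + M(-20) = (3 + 8)*11 + (182 - 14*(-20)) = 11*11 + (182 + 280) = 121 + 462 = 583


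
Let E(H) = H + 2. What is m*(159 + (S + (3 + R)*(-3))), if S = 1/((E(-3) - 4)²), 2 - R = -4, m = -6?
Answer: -19806/25 ≈ -792.24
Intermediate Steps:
R = 6 (R = 2 - 1*(-4) = 2 + 4 = 6)
E(H) = 2 + H
S = 1/25 (S = 1/(((2 - 3) - 4)²) = 1/((-1 - 4)²) = 1/((-5)²) = 1/25 ≈ 0.040000)
m*(159 + (S + (3 + R)*(-3))) = -6*(159 + (1/25 + (3 + 6)*(-3))) = -6*(159 + (1/25 + 9*(-3))) = -6*(159 + (1/25 - 27)) = -6*(159 - 674/25) = -6*3301/25 = -19806/25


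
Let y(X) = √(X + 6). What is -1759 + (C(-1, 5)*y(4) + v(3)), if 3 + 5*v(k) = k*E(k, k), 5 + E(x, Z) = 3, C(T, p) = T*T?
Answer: -8804/5 + √10 ≈ -1757.6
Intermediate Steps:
C(T, p) = T²
E(x, Z) = -2 (E(x, Z) = -5 + 3 = -2)
y(X) = √(6 + X)
v(k) = -⅗ - 2*k/5 (v(k) = -⅗ + (k*(-2))/5 = -⅗ + (-2*k)/5 = -⅗ - 2*k/5)
-1759 + (C(-1, 5)*y(4) + v(3)) = -1759 + ((-1)²*√(6 + 4) + (-⅗ - ⅖*3)) = -1759 + (1*√10 + (-⅗ - 6/5)) = -1759 + (√10 - 9/5) = -1759 + (-9/5 + √10) = -8804/5 + √10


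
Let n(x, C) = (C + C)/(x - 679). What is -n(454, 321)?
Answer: 214/75 ≈ 2.8533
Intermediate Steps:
n(x, C) = 2*C/(-679 + x) (n(x, C) = (2*C)/(-679 + x) = 2*C/(-679 + x))
-n(454, 321) = -2*321/(-679 + 454) = -2*321/(-225) = -2*321*(-1)/225 = -1*(-214/75) = 214/75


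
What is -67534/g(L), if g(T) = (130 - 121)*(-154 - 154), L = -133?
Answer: 33767/1386 ≈ 24.363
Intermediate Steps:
g(T) = -2772 (g(T) = 9*(-308) = -2772)
-67534/g(L) = -67534/(-2772) = -67534*(-1/2772) = 33767/1386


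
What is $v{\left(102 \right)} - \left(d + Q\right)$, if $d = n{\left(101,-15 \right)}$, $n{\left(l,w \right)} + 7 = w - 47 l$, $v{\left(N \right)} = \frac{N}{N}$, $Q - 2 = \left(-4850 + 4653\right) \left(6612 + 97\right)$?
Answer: $1326441$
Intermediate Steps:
$Q = -1321671$ ($Q = 2 + \left(-4850 + 4653\right) \left(6612 + 97\right) = 2 - 1321673 = -1321671$)
$v{\left(N \right)} = 1$
$n{\left(l,w \right)} = -7 + w - 47 l$ ($n{\left(l,w \right)} = -7 + \left(w - 47 l\right) = -7 - \left(- w + 47 l\right) = -7 + w - 47 l$)
$d = -4769$ ($d = -7 - 15 - 4747 = -4769$)
$v{\left(102 \right)} - \left(d + Q\right) = 1 - \left(-4769 - 1321671\right) = 1 - -1326440 = 1 + 1326440 = 1326441$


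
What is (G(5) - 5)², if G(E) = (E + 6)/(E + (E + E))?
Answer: 4096/225 ≈ 18.204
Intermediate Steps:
G(E) = (6 + E)/(3*E) (G(E) = (6 + E)/(E + 2*E) = (6 + E)/((3*E)) = (6 + E)*(1/(3*E)) = (6 + E)/(3*E))
(G(5) - 5)² = ((⅓)*(6 + 5)/5 - 5)² = ((⅓)*(⅕)*11 - 5)² = (11/15 - 5)² = (-64/15)² = 4096/225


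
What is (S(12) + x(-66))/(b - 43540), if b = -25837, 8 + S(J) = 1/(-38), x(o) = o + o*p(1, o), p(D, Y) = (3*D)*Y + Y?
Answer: -659299/2636326 ≈ -0.25008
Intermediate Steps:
p(D, Y) = Y + 3*D*Y (p(D, Y) = 3*D*Y + Y = Y + 3*D*Y)
x(o) = o + 4*o**2 (x(o) = o + o*(o*(1 + 3*1)) = o + o*(o*(1 + 3)) = o + o*(o*4) = o + o*(4*o) = o + 4*o**2)
S(J) = -305/38 (S(J) = -8 + 1/(-38) = -8 - 1/38 = -305/38)
(S(12) + x(-66))/(b - 43540) = (-305/38 - 66*(1 + 4*(-66)))/(-25837 - 43540) = (-305/38 - 66*(1 - 264))/(-69377) = (-305/38 - 66*(-263))*(-1/69377) = (-305/38 + 17358)*(-1/69377) = (659299/38)*(-1/69377) = -659299/2636326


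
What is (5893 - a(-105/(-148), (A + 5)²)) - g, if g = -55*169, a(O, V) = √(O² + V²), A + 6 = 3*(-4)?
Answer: 15188 - √625611169/148 ≈ 15019.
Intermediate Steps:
A = -18 (A = -6 + 3*(-4) = -6 - 12 = -18)
g = -9295
(5893 - a(-105/(-148), (A + 5)²)) - g = (5893 - √((-105/(-148))² + ((-18 + 5)²)²)) - 1*(-9295) = (5893 - √((-105*(-1/148))² + ((-13)²)²)) + 9295 = (5893 - √((105/148)² + 169²)) + 9295 = (5893 - √(11025/21904 + 28561)) + 9295 = (5893 - √(625611169/21904)) + 9295 = (5893 - √625611169/148) + 9295 = 15188 - √625611169/148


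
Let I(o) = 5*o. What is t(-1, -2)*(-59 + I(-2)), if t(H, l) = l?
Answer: 138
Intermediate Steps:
t(-1, -2)*(-59 + I(-2)) = -2*(-59 + 5*(-2)) = -2*(-59 - 10) = -2*(-69) = 138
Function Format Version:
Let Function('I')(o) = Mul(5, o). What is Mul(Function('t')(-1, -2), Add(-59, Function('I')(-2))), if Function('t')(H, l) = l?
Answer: 138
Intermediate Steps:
Mul(Function('t')(-1, -2), Add(-59, Function('I')(-2))) = Mul(-2, Add(-59, Mul(5, -2))) = Mul(-2, Add(-59, -10)) = Mul(-2, -69) = 138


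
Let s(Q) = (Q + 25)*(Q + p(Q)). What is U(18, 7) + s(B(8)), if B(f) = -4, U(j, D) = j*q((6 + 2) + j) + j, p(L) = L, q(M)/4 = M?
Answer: 1722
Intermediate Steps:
q(M) = 4*M
U(j, D) = j + j*(32 + 4*j) (U(j, D) = j*(4*((6 + 2) + j)) + j = j*(4*(8 + j)) + j = j*(32 + 4*j) + j = j + j*(32 + 4*j))
s(Q) = 2*Q*(25 + Q) (s(Q) = (Q + 25)*(Q + Q) = (25 + Q)*(2*Q) = 2*Q*(25 + Q))
U(18, 7) + s(B(8)) = 18*(33 + 4*18) + 2*(-4)*(25 - 4) = 18*(33 + 72) + 2*(-4)*21 = 18*105 - 168 = 1890 - 168 = 1722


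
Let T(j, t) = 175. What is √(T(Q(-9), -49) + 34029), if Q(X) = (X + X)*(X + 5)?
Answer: 2*√8551 ≈ 184.94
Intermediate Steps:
Q(X) = 2*X*(5 + X) (Q(X) = (2*X)*(5 + X) = 2*X*(5 + X))
√(T(Q(-9), -49) + 34029) = √(175 + 34029) = √34204 = 2*√8551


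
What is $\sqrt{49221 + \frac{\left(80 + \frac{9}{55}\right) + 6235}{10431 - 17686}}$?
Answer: $\frac{\sqrt{313475032630551}}{79805} \approx 221.86$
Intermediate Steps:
$\sqrt{49221 + \frac{\left(80 + \frac{9}{55}\right) + 6235}{10431 - 17686}} = \sqrt{49221 + \frac{\left(80 + 9 \cdot \frac{1}{55}\right) + 6235}{-7255}} = \sqrt{49221 + \left(\left(80 + \frac{9}{55}\right) + 6235\right) \left(- \frac{1}{7255}\right)} = \sqrt{49221 + \left(\frac{4409}{55} + 6235\right) \left(- \frac{1}{7255}\right)} = \sqrt{49221 + \frac{347334}{55} \left(- \frac{1}{7255}\right)} = \sqrt{49221 - \frac{347334}{399025}} = \sqrt{\frac{19640062191}{399025}} = \frac{\sqrt{313475032630551}}{79805}$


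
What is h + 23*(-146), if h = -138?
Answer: -3496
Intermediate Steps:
h + 23*(-146) = -138 + 23*(-146) = -138 - 3358 = -3496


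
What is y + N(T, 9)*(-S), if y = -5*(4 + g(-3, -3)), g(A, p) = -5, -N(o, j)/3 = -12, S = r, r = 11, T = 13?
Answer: -391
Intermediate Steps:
S = 11
N(o, j) = 36 (N(o, j) = -3*(-12) = 36)
y = 5 (y = -5*(4 - 5) = -5*(-1) = 5)
y + N(T, 9)*(-S) = 5 + 36*(-1*11) = 5 + 36*(-11) = 5 - 396 = -391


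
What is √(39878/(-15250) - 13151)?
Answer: I*√30590375770/1525 ≈ 114.69*I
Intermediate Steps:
√(39878/(-15250) - 13151) = √(39878*(-1/15250) - 13151) = √(-19939/7625 - 13151) = √(-100296314/7625) = I*√30590375770/1525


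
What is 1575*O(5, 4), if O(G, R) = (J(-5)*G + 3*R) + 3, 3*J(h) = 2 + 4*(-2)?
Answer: 7875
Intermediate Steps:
J(h) = -2 (J(h) = (2 + 4*(-2))/3 = (2 - 8)/3 = (⅓)*(-6) = -2)
O(G, R) = 3 - 2*G + 3*R (O(G, R) = (-2*G + 3*R) + 3 = 3 - 2*G + 3*R)
1575*O(5, 4) = 1575*(3 - 2*5 + 3*4) = 1575*(3 - 10 + 12) = 1575*5 = 7875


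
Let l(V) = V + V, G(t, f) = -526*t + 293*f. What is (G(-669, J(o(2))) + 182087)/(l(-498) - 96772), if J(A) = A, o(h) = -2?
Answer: -533395/97768 ≈ -5.4557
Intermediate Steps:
l(V) = 2*V
(G(-669, J(o(2))) + 182087)/(l(-498) - 96772) = ((-526*(-669) + 293*(-2)) + 182087)/(2*(-498) - 96772) = ((351894 - 586) + 182087)/(-996 - 96772) = (351308 + 182087)/(-97768) = 533395*(-1/97768) = -533395/97768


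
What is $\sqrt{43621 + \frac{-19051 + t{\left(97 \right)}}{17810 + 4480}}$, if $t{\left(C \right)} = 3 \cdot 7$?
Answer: $\frac{\sqrt{216724123074}}{2229} \approx 208.85$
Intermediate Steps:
$t{\left(C \right)} = 21$
$\sqrt{43621 + \frac{-19051 + t{\left(97 \right)}}{17810 + 4480}} = \sqrt{43621 + \frac{-19051 + 21}{17810 + 4480}} = \sqrt{43621 - \frac{19030}{22290}} = \sqrt{43621 - \frac{1903}{2229}} = \sqrt{\frac{97229306}{2229}} = \frac{\sqrt{216724123074}}{2229}$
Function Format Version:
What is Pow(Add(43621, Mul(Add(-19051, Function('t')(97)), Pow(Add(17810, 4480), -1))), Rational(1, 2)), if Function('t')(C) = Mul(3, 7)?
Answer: Mul(Rational(1, 2229), Pow(216724123074, Rational(1, 2))) ≈ 208.85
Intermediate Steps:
Function('t')(C) = 21
Pow(Add(43621, Mul(Add(-19051, Function('t')(97)), Pow(Add(17810, 4480), -1))), Rational(1, 2)) = Pow(Add(43621, Mul(Add(-19051, 21), Pow(Add(17810, 4480), -1))), Rational(1, 2)) = Pow(Add(43621, Mul(-19030, Pow(22290, -1))), Rational(1, 2)) = Pow(Add(43621, Mul(-19030, Rational(1, 22290))), Rational(1, 2)) = Pow(Add(43621, Rational(-1903, 2229)), Rational(1, 2)) = Pow(Rational(97229306, 2229), Rational(1, 2)) = Mul(Rational(1, 2229), Pow(216724123074, Rational(1, 2)))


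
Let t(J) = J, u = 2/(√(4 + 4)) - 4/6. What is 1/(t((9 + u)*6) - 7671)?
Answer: -7621/58079623 - 3*√2/58079623 ≈ -0.00013129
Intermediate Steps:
u = -⅔ + √2/2 (u = 2/(√8) - 4*⅙ = 2/((2*√2)) - ⅔ = 2*(√2/4) - ⅔ = √2/2 - ⅔ = -⅔ + √2/2 ≈ 0.040440)
1/(t((9 + u)*6) - 7671) = 1/((9 + (-⅔ + √2/2))*6 - 7671) = 1/((25/3 + √2/2)*6 - 7671) = 1/((50 + 3*√2) - 7671) = 1/(-7621 + 3*√2)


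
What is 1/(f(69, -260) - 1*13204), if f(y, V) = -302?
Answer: -1/13506 ≈ -7.4041e-5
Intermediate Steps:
1/(f(69, -260) - 1*13204) = 1/(-302 - 1*13204) = 1/(-302 - 13204) = 1/(-13506) = -1/13506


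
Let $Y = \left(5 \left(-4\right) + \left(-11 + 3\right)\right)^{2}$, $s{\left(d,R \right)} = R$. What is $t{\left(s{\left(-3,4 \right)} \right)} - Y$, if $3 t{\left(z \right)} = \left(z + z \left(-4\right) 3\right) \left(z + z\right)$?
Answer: $- \frac{2704}{3} \approx -901.33$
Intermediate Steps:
$t{\left(z \right)} = - \frac{22 z^{2}}{3}$ ($t{\left(z \right)} = \frac{\left(z + z \left(-4\right) 3\right) \left(z + z\right)}{3} = \frac{\left(z + - 4 z 3\right) 2 z}{3} = \frac{\left(z - 12 z\right) 2 z}{3} = \frac{- 11 z 2 z}{3} = \frac{\left(-22\right) z^{2}}{3} = - \frac{22 z^{2}}{3}$)
$Y = 784$ ($Y = \left(-20 - 8\right)^{2} = \left(-28\right)^{2} = 784$)
$t{\left(s{\left(-3,4 \right)} \right)} - Y = - \frac{22 \cdot 4^{2}}{3} - 784 = \left(- \frac{22}{3}\right) 16 - 784 = - \frac{352}{3} - 784 = - \frac{2704}{3}$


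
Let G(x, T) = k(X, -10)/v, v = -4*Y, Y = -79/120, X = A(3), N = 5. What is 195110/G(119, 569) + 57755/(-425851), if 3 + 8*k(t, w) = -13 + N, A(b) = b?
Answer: -5251150146067/14053083 ≈ -3.7367e+5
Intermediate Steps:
X = 3
Y = -79/120 (Y = -79*1/120 = -79/120 ≈ -0.65833)
k(t, w) = -11/8 (k(t, w) = -3/8 + (-13 + 5)/8 = -3/8 + (⅛)*(-8) = -3/8 - 1 = -11/8)
v = 79/30 (v = -4*(-79/120) = 79/30 ≈ 2.6333)
G(x, T) = -165/316 (G(x, T) = -11/(8*79/30) = -11/8*30/79 = -165/316)
195110/G(119, 569) + 57755/(-425851) = 195110/(-165/316) + 57755/(-425851) = 195110*(-316/165) + 57755*(-1/425851) = -12330952/33 - 57755/425851 = -5251150146067/14053083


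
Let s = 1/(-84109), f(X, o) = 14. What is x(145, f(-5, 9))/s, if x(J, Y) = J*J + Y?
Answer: -1769569251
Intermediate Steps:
s = -1/84109 ≈ -1.1889e-5
x(J, Y) = Y + J² (x(J, Y) = J² + Y = Y + J²)
x(145, f(-5, 9))/s = (14 + 145²)/(-1/84109) = (14 + 21025)*(-84109) = 21039*(-84109) = -1769569251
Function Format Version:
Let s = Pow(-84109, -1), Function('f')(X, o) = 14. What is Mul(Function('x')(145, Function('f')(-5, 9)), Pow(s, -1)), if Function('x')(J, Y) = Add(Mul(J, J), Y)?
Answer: -1769569251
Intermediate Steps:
s = Rational(-1, 84109) ≈ -1.1889e-5
Function('x')(J, Y) = Add(Y, Pow(J, 2)) (Function('x')(J, Y) = Add(Pow(J, 2), Y) = Add(Y, Pow(J, 2)))
Mul(Function('x')(145, Function('f')(-5, 9)), Pow(s, -1)) = Mul(Add(14, Pow(145, 2)), Pow(Rational(-1, 84109), -1)) = Mul(Add(14, 21025), -84109) = Mul(21039, -84109) = -1769569251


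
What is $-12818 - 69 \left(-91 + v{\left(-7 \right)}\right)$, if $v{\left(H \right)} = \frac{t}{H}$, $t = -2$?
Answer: $- \frac{45911}{7} \approx -6558.7$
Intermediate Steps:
$v{\left(H \right)} = - \frac{2}{H}$
$-12818 - 69 \left(-91 + v{\left(-7 \right)}\right) = -12818 - 69 \left(-91 - \frac{2}{-7}\right) = -12818 - 69 \left(-91 - - \frac{2}{7}\right) = -12818 - 69 \left(-91 + \frac{2}{7}\right) = -12818 - 69 \left(- \frac{635}{7}\right) = -12818 - - \frac{43815}{7} = -12818 + \frac{43815}{7} = - \frac{45911}{7}$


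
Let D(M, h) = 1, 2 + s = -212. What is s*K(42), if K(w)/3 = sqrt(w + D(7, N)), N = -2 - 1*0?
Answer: -642*sqrt(43) ≈ -4209.9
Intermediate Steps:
s = -214 (s = -2 - 212 = -214)
N = -2 (N = -2 + 0 = -2)
K(w) = 3*sqrt(1 + w) (K(w) = 3*sqrt(w + 1) = 3*sqrt(1 + w))
s*K(42) = -642*sqrt(1 + 42) = -642*sqrt(43)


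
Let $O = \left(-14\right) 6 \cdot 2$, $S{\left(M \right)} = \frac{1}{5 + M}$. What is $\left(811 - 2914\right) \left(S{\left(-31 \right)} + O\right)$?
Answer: $\frac{9188007}{26} \approx 3.5339 \cdot 10^{5}$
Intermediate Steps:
$O = -168$ ($O = \left(-84\right) 2 = -168$)
$\left(811 - 2914\right) \left(S{\left(-31 \right)} + O\right) = \left(811 - 2914\right) \left(\frac{1}{5 - 31} - 168\right) = - 2103 \left(\frac{1}{-26} - 168\right) = - 2103 \left(- \frac{1}{26} - 168\right) = \left(-2103\right) \left(- \frac{4369}{26}\right) = \frac{9188007}{26}$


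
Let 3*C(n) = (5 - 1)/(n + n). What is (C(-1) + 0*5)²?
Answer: 4/9 ≈ 0.44444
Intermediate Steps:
C(n) = 2/(3*n) (C(n) = ((5 - 1)/(n + n))/3 = (4/((2*n)))/3 = (4*(1/(2*n)))/3 = (2/n)/3 = 2/(3*n))
(C(-1) + 0*5)² = ((⅔)/(-1) + 0*5)² = ((⅔)*(-1) + 0)² = (-⅔ + 0)² = (-⅔)² = 4/9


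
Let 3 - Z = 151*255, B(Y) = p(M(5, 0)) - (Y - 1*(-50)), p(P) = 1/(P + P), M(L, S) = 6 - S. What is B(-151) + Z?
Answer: -460811/12 ≈ -38401.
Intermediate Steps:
p(P) = 1/(2*P)
B(Y) = -599/12 - Y (B(Y) = 1/(2*(6 - 1*0)) - (Y - 1*(-50)) = 1/(2*(6 + 0)) - (Y + 50) = (½)/6 - (50 + Y) = (½)*(⅙) + (-50 - Y) = 1/12 + (-50 - Y) = -599/12 - Y)
Z = -38502 (Z = 3 - 151*255 = 3 - 1*38505 = 3 - 38505 = -38502)
B(-151) + Z = (-599/12 - 1*(-151)) - 38502 = (-599/12 + 151) - 38502 = 1213/12 - 38502 = -460811/12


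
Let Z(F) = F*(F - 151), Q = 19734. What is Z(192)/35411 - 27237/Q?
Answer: -269714453/232933558 ≈ -1.1579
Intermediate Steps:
Z(F) = F*(-151 + F)
Z(192)/35411 - 27237/Q = (192*(-151 + 192))/35411 - 27237/19734 = (192*41)*(1/35411) - 27237*1/19734 = 7872*(1/35411) - 9079/6578 = 7872/35411 - 9079/6578 = -269714453/232933558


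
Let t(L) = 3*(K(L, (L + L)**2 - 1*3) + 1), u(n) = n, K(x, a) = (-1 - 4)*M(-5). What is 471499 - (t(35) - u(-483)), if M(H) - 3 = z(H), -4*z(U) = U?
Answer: 1884307/4 ≈ 4.7108e+5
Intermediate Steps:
z(U) = -U/4
M(H) = 3 - H/4
K(x, a) = -85/4 (K(x, a) = (-1 - 4)*(3 - 1/4*(-5)) = -5*(3 + 5/4) = -5*17/4 = -85/4)
t(L) = -243/4 (t(L) = 3*(-85/4 + 1) = 3*(-81/4) = -243/4)
471499 - (t(35) - u(-483)) = 471499 - (-243/4 - 1*(-483)) = 471499 - (-243/4 + 483) = 471499 - 1*1689/4 = 471499 - 1689/4 = 1884307/4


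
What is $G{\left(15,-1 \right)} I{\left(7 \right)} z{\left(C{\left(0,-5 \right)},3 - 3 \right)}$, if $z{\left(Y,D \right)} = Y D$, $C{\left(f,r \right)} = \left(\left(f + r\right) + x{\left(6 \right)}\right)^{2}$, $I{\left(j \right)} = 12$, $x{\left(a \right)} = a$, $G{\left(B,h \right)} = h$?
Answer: $0$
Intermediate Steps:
$C{\left(f,r \right)} = \left(6 + f + r\right)^{2}$ ($C{\left(f,r \right)} = \left(\left(f + r\right) + 6\right)^{2} = \left(6 + f + r\right)^{2}$)
$z{\left(Y,D \right)} = D Y$
$G{\left(15,-1 \right)} I{\left(7 \right)} z{\left(C{\left(0,-5 \right)},3 - 3 \right)} = \left(-1\right) 12 \left(3 - 3\right) \left(6 + 0 - 5\right)^{2} = - 12 \left(3 - 3\right) 1^{2} = - 12 \cdot 0 \cdot 1 = \left(-12\right) 0 = 0$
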